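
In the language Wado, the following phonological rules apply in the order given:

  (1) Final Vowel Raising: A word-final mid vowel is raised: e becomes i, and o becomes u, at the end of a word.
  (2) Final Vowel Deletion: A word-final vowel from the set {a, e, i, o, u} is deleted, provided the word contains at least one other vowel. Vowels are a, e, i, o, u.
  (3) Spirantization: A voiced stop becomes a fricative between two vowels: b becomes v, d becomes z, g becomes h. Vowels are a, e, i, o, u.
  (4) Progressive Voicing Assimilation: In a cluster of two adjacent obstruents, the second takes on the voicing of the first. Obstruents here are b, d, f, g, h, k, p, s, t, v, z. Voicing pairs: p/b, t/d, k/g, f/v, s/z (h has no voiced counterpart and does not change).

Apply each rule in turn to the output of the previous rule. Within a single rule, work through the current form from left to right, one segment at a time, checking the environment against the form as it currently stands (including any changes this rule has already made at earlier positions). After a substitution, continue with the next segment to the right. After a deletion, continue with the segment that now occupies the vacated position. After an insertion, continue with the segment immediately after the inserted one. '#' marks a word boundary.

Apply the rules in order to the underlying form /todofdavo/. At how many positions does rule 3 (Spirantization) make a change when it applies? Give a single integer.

1

(1) Final Vowel Raising: [todofdavo] → [todofdavu]
(2) Final Vowel Deletion: [todofdavu] → [todofdav]
(3) Spirantization: [todofdav] → [tozofdav]
(4) Progressive Voicing Assimilation: [tozofdav] → [tozoftav]
Rule 3 changed 1 position(s).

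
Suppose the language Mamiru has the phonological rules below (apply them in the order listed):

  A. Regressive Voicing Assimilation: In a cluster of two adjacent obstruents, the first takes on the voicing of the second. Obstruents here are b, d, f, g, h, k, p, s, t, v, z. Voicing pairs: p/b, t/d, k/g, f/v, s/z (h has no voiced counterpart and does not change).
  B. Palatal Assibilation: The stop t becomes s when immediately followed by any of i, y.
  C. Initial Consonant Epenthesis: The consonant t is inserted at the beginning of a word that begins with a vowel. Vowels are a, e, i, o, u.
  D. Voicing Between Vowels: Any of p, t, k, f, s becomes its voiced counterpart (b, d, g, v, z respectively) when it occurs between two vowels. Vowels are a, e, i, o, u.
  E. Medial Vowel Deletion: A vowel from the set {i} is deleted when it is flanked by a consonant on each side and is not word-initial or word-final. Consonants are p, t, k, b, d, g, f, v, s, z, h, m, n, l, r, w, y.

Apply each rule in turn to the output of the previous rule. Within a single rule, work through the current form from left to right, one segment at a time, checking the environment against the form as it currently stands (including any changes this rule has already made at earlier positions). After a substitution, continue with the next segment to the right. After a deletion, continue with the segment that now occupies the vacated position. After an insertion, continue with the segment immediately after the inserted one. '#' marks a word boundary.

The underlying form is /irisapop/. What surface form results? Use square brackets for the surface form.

A Regressive Voicing Assimilation: no change — [irisapop]
B Palatal Assibilation: no change — [irisapop]
C Initial Consonant Epenthesis: [irisapop] → [tirisapop]
D Voicing Between Vowels: [tirisapop] → [tirizabop]
E Medial Vowel Deletion: [tirizabop] → [trzabop]

[trzabop]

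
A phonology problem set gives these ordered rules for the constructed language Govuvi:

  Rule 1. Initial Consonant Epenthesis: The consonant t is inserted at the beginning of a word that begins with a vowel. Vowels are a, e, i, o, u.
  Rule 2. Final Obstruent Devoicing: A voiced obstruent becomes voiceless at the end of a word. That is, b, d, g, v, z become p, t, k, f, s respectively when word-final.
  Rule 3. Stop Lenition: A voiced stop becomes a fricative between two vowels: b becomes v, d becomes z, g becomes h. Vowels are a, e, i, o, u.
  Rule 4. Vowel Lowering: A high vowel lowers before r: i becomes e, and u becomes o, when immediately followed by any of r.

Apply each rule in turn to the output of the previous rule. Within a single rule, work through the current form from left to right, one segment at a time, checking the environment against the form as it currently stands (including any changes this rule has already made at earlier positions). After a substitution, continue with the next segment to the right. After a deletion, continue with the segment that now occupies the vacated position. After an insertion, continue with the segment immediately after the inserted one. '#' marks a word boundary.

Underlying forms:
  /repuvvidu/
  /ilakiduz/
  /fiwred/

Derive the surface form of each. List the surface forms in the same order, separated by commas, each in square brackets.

[repuvvizu], [tilakizus], [fiwret]

/repuvvidu/:
  Rule 1 Initial Consonant Epenthesis: no change — [repuvvidu]
  Rule 2 Final Obstruent Devoicing: no change — [repuvvidu]
  Rule 3 Stop Lenition: [repuvvidu] → [repuvvizu]
  Rule 4 Vowel Lowering: no change — [repuvvizu]
/ilakiduz/:
  Rule 1 Initial Consonant Epenthesis: [ilakiduz] → [tilakiduz]
  Rule 2 Final Obstruent Devoicing: [tilakiduz] → [tilakidus]
  Rule 3 Stop Lenition: [tilakidus] → [tilakizus]
  Rule 4 Vowel Lowering: no change — [tilakizus]
/fiwred/:
  Rule 1 Initial Consonant Epenthesis: no change — [fiwred]
  Rule 2 Final Obstruent Devoicing: [fiwred] → [fiwret]
  Rule 3 Stop Lenition: no change — [fiwret]
  Rule 4 Vowel Lowering: no change — [fiwret]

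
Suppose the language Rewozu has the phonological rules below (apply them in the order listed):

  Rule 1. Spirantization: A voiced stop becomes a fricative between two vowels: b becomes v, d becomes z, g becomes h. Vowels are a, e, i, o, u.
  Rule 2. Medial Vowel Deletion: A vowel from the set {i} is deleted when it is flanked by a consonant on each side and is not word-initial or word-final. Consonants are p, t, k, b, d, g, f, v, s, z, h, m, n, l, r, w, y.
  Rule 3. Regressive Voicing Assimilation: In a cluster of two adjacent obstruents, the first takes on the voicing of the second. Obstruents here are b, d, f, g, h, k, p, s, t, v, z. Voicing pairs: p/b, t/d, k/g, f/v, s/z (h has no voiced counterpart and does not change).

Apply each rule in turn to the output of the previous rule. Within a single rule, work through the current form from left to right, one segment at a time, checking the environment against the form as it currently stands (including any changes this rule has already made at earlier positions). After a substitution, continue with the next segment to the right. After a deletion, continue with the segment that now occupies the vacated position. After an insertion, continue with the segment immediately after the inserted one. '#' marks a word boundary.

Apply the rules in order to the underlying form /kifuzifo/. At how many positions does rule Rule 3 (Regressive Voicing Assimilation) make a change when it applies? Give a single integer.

Rule 1 Spirantization: no change — [kifuzifo]
Rule 2 Medial Vowel Deletion: [kifuzifo] → [kfuzfo]
Rule 3 Regressive Voicing Assimilation: [kfuzfo] → [kfusfo]
Rule Rule 3 changed 1 position(s).

1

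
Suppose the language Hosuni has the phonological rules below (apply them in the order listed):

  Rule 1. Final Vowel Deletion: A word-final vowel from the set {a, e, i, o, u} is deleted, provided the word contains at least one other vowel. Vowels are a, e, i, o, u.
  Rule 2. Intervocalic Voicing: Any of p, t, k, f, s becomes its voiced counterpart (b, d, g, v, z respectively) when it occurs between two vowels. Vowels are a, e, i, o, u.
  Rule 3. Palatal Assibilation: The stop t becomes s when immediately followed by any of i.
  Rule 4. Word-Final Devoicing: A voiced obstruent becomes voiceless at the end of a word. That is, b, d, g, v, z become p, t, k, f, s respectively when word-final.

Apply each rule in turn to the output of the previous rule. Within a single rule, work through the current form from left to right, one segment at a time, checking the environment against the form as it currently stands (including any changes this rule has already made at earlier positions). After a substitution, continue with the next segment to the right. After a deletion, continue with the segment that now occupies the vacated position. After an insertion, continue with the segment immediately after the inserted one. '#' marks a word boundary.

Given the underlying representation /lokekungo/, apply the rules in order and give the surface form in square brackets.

[logegunk]

Rule 1 Final Vowel Deletion: [lokekungo] → [lokekung]
Rule 2 Intervocalic Voicing: [lokekung] → [logegung]
Rule 3 Palatal Assibilation: no change — [logegung]
Rule 4 Word-Final Devoicing: [logegung] → [logegunk]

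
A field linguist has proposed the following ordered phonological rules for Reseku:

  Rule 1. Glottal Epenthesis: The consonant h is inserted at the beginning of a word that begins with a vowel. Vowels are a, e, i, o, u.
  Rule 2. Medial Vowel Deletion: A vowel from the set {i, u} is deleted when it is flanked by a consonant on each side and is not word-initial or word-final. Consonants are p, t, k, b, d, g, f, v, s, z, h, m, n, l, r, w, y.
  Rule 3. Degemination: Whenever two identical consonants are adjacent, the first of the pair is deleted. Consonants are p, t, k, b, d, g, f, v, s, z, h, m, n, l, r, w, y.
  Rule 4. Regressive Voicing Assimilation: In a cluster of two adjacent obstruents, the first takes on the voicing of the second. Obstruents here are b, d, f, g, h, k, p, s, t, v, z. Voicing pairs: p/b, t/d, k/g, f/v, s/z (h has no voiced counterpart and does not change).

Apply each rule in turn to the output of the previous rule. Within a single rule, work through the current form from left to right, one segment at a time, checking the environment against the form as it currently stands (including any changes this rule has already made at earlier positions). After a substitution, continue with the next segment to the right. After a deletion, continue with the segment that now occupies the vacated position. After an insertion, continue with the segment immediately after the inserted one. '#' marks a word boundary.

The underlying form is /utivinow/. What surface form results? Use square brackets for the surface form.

[hdvnow]

Rule 1 Glottal Epenthesis: [utivinow] → [hutivinow]
Rule 2 Medial Vowel Deletion: [hutivinow] → [htvnow]
Rule 3 Degemination: no change — [htvnow]
Rule 4 Regressive Voicing Assimilation: [htvnow] → [hdvnow]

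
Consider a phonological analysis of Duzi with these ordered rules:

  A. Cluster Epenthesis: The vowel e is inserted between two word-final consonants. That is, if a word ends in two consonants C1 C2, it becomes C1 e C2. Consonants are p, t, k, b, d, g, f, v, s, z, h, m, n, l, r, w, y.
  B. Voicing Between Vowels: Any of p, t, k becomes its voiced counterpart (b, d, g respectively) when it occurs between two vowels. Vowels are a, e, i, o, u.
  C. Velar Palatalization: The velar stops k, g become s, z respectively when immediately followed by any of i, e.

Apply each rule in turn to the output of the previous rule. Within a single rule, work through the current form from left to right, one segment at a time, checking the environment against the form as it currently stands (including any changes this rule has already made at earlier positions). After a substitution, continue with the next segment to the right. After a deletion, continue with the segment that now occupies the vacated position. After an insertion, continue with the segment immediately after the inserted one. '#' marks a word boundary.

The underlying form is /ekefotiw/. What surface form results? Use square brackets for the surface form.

A Cluster Epenthesis: no change — [ekefotiw]
B Voicing Between Vowels: [ekefotiw] → [egefodiw]
C Velar Palatalization: [egefodiw] → [ezefodiw]

[ezefodiw]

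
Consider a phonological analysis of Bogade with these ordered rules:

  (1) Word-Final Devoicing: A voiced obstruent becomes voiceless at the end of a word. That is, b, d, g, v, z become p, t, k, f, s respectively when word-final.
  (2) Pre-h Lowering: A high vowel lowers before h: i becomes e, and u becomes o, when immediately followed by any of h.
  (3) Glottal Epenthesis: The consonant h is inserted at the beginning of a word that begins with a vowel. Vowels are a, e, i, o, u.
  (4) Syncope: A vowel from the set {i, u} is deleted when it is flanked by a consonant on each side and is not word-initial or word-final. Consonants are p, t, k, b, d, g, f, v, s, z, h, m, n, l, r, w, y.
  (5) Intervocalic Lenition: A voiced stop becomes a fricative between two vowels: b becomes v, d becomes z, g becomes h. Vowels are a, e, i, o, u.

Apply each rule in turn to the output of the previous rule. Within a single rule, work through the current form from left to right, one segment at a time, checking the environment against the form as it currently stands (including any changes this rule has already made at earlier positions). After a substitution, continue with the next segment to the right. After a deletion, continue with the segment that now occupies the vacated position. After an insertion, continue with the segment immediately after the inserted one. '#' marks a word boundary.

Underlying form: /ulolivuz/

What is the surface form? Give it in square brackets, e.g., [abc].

[hlolvs]

(1) Word-Final Devoicing: [ulolivuz] → [ulolivus]
(2) Pre-h Lowering: no change — [ulolivus]
(3) Glottal Epenthesis: [ulolivus] → [hulolivus]
(4) Syncope: [hulolivus] → [hlolvs]
(5) Intervocalic Lenition: no change — [hlolvs]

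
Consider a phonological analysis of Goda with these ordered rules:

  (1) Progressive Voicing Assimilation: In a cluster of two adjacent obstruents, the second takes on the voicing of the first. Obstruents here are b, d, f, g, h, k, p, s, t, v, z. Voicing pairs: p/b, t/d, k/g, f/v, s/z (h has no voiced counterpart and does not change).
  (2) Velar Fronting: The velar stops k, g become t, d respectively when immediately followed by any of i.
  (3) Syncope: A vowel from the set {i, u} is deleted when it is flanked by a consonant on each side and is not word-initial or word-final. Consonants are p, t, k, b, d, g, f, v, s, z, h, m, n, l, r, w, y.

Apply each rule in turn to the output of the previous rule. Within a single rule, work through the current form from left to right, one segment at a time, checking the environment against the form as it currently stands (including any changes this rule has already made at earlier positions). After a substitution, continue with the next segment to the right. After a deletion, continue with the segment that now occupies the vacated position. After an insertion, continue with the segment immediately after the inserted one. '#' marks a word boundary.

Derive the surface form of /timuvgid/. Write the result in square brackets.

(1) Progressive Voicing Assimilation: no change — [timuvgid]
(2) Velar Fronting: [timuvgid] → [timuvdid]
(3) Syncope: [timuvdid] → [tmvdd]

[tmvdd]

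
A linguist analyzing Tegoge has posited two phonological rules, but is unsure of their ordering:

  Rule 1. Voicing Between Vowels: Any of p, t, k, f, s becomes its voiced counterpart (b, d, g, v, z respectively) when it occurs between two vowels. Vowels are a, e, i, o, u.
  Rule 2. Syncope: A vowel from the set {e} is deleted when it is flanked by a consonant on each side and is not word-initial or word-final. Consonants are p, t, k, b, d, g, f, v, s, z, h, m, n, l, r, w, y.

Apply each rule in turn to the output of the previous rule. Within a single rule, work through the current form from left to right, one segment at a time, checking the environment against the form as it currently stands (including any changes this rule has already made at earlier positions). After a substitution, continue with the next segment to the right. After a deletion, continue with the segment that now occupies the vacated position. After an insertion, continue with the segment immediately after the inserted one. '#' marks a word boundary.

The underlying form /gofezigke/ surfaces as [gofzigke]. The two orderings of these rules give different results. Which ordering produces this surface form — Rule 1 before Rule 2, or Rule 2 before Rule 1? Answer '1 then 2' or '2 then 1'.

Order 1 then 2:
  1 Voicing Between Vowels: [gofezigke] → [govezigke]
  2 Syncope: [govezigke] → [govzigke]
  result: [govzigke]
Order 2 then 1:
  2 Syncope: [gofezigke] → [gofzigke]
  1 Voicing Between Vowels: no change — [gofzigke]
  result: [gofzigke]

2 then 1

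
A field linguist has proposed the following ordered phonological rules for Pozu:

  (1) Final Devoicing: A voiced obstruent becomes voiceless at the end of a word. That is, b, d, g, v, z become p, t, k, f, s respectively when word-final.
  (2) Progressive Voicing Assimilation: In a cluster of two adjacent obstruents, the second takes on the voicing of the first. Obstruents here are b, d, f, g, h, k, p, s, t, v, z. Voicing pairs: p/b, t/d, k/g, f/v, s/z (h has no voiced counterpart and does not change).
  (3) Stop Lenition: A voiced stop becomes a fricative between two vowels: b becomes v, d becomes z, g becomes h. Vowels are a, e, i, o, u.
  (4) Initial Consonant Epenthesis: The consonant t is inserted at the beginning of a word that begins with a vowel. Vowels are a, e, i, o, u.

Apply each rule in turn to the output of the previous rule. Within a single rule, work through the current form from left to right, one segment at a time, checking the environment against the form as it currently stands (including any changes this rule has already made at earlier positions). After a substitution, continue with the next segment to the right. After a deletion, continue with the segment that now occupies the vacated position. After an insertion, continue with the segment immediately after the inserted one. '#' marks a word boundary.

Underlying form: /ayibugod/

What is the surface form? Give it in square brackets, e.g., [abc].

(1) Final Devoicing: [ayibugod] → [ayibugot]
(2) Progressive Voicing Assimilation: no change — [ayibugot]
(3) Stop Lenition: [ayibugot] → [ayivuhot]
(4) Initial Consonant Epenthesis: [ayivuhot] → [tayivuhot]

[tayivuhot]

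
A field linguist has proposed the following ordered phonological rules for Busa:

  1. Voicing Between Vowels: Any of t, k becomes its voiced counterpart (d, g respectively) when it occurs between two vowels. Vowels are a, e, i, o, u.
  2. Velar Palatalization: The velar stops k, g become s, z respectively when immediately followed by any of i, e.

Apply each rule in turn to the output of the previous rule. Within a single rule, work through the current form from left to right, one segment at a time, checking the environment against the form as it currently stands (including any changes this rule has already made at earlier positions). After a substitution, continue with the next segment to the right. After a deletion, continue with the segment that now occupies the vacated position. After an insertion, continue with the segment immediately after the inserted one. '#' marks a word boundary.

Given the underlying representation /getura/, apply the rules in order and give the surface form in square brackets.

[zedura]

1 Voicing Between Vowels: [getura] → [gedura]
2 Velar Palatalization: [gedura] → [zedura]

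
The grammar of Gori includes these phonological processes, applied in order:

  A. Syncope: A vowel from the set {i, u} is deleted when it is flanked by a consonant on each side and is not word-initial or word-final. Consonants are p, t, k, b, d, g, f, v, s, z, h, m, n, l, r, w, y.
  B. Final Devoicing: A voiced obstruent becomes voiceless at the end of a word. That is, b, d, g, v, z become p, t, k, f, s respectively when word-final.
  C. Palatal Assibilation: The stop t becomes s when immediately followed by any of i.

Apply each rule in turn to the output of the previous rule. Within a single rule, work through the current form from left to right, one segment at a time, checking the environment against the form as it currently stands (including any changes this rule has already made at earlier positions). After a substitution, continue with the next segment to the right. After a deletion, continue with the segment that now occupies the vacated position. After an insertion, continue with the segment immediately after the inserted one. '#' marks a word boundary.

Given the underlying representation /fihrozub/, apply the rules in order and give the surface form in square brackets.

[fhrozp]

A Syncope: [fihrozub] → [fhrozb]
B Final Devoicing: [fhrozb] → [fhrozp]
C Palatal Assibilation: no change — [fhrozp]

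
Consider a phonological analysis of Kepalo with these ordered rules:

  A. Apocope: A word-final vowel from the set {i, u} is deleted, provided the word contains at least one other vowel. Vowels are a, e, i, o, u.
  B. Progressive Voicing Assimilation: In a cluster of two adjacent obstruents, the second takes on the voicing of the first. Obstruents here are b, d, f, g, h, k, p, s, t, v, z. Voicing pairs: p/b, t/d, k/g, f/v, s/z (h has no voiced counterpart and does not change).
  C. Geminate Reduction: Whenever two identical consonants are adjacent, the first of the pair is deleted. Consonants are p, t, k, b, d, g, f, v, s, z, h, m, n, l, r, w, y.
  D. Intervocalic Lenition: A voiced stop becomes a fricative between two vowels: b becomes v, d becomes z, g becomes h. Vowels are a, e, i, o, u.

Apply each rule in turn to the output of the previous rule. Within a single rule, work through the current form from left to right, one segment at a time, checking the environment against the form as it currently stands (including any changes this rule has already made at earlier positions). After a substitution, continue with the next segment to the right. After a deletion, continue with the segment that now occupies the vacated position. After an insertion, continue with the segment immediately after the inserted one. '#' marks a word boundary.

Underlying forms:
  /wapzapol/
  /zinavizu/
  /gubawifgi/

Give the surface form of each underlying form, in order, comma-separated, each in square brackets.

[wapsapol], [zinaviz], [guvawifk]

/wapzapol/:
  A Apocope: no change — [wapzapol]
  B Progressive Voicing Assimilation: [wapzapol] → [wapsapol]
  C Geminate Reduction: no change — [wapsapol]
  D Intervocalic Lenition: no change — [wapsapol]
/zinavizu/:
  A Apocope: [zinavizu] → [zinaviz]
  B Progressive Voicing Assimilation: no change — [zinaviz]
  C Geminate Reduction: no change — [zinaviz]
  D Intervocalic Lenition: no change — [zinaviz]
/gubawifgi/:
  A Apocope: [gubawifgi] → [gubawifg]
  B Progressive Voicing Assimilation: [gubawifg] → [gubawifk]
  C Geminate Reduction: no change — [gubawifk]
  D Intervocalic Lenition: [gubawifk] → [guvawifk]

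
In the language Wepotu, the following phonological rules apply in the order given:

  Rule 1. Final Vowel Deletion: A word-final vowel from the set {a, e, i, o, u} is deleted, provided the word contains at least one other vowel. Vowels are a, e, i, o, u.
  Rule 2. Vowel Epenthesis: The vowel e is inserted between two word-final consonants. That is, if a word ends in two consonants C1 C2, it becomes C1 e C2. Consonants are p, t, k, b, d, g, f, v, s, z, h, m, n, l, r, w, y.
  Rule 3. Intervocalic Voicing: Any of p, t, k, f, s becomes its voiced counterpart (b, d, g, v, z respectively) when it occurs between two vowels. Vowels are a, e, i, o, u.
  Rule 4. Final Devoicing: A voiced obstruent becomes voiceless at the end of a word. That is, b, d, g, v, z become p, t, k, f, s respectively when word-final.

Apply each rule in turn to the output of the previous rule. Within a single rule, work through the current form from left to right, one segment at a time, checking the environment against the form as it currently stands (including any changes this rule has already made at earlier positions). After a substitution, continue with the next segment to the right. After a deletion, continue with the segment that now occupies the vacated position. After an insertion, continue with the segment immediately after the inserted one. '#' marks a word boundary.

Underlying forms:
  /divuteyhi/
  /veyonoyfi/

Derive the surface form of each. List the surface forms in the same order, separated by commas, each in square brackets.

/divuteyhi/:
  Rule 1 Final Vowel Deletion: [divuteyhi] → [divuteyh]
  Rule 2 Vowel Epenthesis: [divuteyh] → [divuteyeh]
  Rule 3 Intervocalic Voicing: [divuteyeh] → [divudeyeh]
  Rule 4 Final Devoicing: no change — [divudeyeh]
/veyonoyfi/:
  Rule 1 Final Vowel Deletion: [veyonoyfi] → [veyonoyf]
  Rule 2 Vowel Epenthesis: [veyonoyf] → [veyonoyef]
  Rule 3 Intervocalic Voicing: no change — [veyonoyef]
  Rule 4 Final Devoicing: no change — [veyonoyef]

[divudeyeh], [veyonoyef]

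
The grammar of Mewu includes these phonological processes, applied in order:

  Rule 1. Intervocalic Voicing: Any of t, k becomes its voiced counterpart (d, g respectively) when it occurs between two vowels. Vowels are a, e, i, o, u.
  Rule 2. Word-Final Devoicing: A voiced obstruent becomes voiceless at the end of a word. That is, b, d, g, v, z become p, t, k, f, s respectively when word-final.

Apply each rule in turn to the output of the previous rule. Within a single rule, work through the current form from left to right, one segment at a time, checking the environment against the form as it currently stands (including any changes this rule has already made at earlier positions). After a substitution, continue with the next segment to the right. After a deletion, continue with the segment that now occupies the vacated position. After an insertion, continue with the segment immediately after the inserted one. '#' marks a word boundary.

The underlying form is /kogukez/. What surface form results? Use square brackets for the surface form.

Rule 1 Intervocalic Voicing: [kogukez] → [kogugez]
Rule 2 Word-Final Devoicing: [kogugez] → [koguges]

[koguges]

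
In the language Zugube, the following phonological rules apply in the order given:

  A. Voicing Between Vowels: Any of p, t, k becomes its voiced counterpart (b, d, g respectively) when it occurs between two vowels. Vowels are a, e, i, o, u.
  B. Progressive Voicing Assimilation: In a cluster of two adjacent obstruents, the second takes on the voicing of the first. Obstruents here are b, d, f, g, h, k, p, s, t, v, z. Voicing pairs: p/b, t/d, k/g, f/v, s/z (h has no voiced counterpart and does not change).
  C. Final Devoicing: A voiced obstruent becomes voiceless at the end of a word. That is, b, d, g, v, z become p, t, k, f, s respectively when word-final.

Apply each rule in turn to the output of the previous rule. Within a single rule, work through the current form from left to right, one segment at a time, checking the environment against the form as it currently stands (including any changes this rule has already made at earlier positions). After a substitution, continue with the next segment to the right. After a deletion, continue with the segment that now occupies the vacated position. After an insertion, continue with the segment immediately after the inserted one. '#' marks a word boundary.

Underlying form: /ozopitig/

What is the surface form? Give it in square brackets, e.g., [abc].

[ozobidik]

A Voicing Between Vowels: [ozopitig] → [ozobidig]
B Progressive Voicing Assimilation: no change — [ozobidig]
C Final Devoicing: [ozobidig] → [ozobidik]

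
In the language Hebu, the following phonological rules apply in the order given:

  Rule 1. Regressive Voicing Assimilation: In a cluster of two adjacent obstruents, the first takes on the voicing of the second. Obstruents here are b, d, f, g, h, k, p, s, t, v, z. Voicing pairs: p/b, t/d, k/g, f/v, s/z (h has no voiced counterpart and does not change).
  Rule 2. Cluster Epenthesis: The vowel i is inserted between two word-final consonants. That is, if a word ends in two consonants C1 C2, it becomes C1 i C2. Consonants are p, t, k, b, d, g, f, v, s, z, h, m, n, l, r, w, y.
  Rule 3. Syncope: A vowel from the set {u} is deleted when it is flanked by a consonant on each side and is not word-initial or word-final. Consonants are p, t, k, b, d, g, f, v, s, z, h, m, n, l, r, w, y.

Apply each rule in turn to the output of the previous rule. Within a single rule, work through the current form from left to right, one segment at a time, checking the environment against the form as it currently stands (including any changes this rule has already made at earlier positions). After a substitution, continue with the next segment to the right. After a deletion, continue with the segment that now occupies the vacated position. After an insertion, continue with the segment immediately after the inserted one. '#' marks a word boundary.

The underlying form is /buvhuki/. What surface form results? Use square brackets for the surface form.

[bfhki]

Rule 1 Regressive Voicing Assimilation: [buvhuki] → [bufhuki]
Rule 2 Cluster Epenthesis: no change — [bufhuki]
Rule 3 Syncope: [bufhuki] → [bfhki]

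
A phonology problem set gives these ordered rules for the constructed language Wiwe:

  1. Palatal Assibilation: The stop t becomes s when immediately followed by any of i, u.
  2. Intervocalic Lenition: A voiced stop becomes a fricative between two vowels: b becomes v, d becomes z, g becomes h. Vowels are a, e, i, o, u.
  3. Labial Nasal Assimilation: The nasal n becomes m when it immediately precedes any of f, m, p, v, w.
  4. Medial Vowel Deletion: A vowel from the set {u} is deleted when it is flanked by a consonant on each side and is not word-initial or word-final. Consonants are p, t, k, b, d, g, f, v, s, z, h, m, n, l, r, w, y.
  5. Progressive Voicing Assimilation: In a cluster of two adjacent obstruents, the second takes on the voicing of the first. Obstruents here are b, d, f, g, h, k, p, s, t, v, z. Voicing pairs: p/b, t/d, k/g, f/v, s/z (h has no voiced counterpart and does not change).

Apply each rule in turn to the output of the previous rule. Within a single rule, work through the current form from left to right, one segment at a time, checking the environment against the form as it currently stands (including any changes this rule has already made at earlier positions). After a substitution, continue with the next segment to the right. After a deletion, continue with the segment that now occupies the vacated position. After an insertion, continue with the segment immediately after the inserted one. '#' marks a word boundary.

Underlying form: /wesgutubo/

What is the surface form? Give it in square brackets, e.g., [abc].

[wesksfo]

1 Palatal Assibilation: [wesgutubo] → [wesgusubo]
2 Intervocalic Lenition: [wesgusubo] → [wesgusuvo]
3 Labial Nasal Assimilation: no change — [wesgusuvo]
4 Medial Vowel Deletion: [wesgusuvo] → [wesgsvo]
5 Progressive Voicing Assimilation: [wesgsvo] → [wesksfo]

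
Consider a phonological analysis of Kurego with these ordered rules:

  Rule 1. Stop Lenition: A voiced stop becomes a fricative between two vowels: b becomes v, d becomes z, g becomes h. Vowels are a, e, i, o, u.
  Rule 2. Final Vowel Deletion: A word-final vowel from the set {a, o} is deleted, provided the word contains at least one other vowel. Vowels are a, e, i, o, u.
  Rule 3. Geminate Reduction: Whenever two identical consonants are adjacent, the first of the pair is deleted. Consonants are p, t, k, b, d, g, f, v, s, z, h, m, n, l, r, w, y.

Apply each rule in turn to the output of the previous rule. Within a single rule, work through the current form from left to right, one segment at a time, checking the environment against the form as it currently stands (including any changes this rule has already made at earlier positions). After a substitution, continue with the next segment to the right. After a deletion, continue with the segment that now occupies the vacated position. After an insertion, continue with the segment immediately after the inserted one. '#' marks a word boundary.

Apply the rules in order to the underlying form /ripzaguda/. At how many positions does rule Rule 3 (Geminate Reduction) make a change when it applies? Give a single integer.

0

Rule 1 Stop Lenition: [ripzaguda] → [ripzahuza]
Rule 2 Final Vowel Deletion: [ripzahuza] → [ripzahuz]
Rule 3 Geminate Reduction: no change — [ripzahuz]
Rule Rule 3 changed 0 position(s).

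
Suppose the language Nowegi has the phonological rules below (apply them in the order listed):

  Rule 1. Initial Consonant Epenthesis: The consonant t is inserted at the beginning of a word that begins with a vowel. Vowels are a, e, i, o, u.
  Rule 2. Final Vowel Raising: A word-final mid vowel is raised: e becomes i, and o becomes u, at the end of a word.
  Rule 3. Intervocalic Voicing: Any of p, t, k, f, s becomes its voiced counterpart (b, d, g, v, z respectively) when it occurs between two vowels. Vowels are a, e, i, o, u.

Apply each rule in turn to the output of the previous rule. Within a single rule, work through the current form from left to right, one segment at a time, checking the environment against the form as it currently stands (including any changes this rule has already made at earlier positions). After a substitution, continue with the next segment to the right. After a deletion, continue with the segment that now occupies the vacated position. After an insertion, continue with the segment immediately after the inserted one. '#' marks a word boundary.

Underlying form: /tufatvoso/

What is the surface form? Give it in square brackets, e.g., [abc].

[tuvatvozu]

Rule 1 Initial Consonant Epenthesis: no change — [tufatvoso]
Rule 2 Final Vowel Raising: [tufatvoso] → [tufatvosu]
Rule 3 Intervocalic Voicing: [tufatvosu] → [tuvatvozu]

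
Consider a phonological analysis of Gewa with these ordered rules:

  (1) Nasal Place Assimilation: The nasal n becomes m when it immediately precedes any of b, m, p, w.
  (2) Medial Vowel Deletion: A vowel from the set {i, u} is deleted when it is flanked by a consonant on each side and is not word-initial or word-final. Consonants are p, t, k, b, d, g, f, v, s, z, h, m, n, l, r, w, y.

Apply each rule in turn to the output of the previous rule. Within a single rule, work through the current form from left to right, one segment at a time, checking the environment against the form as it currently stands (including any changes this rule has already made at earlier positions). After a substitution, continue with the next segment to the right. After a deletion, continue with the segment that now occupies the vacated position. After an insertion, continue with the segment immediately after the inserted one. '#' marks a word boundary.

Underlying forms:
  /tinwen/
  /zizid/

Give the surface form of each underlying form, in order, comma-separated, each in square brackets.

[tmwen], [zzd]

/tinwen/:
  (1) Nasal Place Assimilation: [tinwen] → [timwen]
  (2) Medial Vowel Deletion: [timwen] → [tmwen]
/zizid/:
  (1) Nasal Place Assimilation: no change — [zizid]
  (2) Medial Vowel Deletion: [zizid] → [zzd]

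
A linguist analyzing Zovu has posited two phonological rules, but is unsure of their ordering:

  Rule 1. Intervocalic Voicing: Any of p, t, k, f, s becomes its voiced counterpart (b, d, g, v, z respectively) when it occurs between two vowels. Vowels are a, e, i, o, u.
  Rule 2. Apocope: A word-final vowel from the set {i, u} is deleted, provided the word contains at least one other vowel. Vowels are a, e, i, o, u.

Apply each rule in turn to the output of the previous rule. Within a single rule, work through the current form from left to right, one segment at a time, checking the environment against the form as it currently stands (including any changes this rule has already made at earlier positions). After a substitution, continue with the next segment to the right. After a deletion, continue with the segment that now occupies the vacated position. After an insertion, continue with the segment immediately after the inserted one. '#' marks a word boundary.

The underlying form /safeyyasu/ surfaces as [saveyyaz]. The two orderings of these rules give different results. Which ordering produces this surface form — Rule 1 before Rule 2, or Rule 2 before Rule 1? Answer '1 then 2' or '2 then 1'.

1 then 2

Order 1 then 2:
  1 Intervocalic Voicing: [safeyyasu] → [saveyyazu]
  2 Apocope: [saveyyazu] → [saveyyaz]
  result: [saveyyaz]
Order 2 then 1:
  2 Apocope: [safeyyasu] → [safeyyas]
  1 Intervocalic Voicing: [safeyyas] → [saveyyas]
  result: [saveyyas]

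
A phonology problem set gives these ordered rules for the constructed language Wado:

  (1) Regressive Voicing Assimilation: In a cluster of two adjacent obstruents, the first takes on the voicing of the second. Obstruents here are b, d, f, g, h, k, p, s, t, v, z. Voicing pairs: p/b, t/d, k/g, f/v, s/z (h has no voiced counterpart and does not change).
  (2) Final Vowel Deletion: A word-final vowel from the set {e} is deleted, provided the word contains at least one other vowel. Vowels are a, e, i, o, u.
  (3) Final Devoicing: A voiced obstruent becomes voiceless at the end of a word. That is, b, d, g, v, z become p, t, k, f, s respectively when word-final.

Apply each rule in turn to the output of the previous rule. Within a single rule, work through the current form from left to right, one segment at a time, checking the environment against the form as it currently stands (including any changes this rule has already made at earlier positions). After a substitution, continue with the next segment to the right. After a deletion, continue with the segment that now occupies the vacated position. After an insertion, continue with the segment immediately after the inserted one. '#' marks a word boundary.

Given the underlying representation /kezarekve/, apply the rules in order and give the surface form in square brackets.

[kezaregf]

(1) Regressive Voicing Assimilation: [kezarekve] → [kezaregve]
(2) Final Vowel Deletion: [kezaregve] → [kezaregv]
(3) Final Devoicing: [kezaregv] → [kezaregf]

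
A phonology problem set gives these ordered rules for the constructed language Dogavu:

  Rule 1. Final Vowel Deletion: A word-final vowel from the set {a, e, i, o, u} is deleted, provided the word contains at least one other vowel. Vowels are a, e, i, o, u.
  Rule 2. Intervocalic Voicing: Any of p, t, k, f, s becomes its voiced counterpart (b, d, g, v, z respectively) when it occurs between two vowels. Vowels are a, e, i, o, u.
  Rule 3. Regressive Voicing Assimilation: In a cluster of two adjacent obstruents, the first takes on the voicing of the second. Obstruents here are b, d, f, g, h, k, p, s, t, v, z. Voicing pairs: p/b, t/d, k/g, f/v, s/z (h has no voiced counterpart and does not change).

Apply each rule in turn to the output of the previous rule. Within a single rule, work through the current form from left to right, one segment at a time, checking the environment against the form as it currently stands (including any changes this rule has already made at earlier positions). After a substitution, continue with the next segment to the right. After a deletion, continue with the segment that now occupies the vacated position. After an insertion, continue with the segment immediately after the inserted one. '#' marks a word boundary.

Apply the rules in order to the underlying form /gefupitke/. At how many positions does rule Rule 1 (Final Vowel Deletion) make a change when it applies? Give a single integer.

Rule 1 Final Vowel Deletion: [gefupitke] → [gefupitk]
Rule 2 Intervocalic Voicing: [gefupitk] → [gevubitk]
Rule 3 Regressive Voicing Assimilation: no change — [gevubitk]
Rule Rule 1 changed 1 position(s).

1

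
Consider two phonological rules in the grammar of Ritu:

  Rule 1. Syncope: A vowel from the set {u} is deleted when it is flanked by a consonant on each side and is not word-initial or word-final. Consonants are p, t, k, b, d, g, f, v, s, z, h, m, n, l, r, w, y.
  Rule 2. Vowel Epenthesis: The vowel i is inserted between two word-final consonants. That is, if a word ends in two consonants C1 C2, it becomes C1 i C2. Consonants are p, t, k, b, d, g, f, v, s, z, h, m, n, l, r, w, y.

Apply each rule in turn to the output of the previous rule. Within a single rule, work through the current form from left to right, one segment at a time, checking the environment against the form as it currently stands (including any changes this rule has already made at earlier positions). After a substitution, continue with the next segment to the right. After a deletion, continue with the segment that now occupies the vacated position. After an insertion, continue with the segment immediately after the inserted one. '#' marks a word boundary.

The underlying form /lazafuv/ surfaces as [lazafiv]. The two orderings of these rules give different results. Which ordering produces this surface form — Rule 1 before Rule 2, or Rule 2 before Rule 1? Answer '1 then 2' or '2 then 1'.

1 then 2

Order 1 then 2:
  1 Syncope: [lazafuv] → [lazafv]
  2 Vowel Epenthesis: [lazafv] → [lazafiv]
  result: [lazafiv]
Order 2 then 1:
  2 Vowel Epenthesis: no change — [lazafuv]
  1 Syncope: [lazafuv] → [lazafv]
  result: [lazafv]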